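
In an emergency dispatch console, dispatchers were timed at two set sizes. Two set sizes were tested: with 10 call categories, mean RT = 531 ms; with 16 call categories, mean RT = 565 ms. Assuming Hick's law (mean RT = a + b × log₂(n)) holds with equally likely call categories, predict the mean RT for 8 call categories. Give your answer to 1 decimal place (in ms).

With log₂ n on the abscissa the relation is linear; from the two conditions:
  b = (565 − 531) / (log₂ 16 − log₂ 10) = 34 / (4 − 3.3219) = 50.142 ms/bit
  a = 531 − 50.142 × 3.3219 = 364.431 ms
Then RT(8) = 364.431 + 50.142 × log₂ 8 = 364.431 + 50.142 × 3 ≈ 514.858 ms.

514.9 ms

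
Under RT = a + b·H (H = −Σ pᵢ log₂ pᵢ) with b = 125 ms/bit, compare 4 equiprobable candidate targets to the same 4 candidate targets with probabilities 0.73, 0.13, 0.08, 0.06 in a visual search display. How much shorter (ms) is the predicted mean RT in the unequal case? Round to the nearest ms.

Equiprobable entropy H₀ = log₂ 4 = 2.0000 bits.
Skewed entropy H = −Σ pᵢ log₂ pᵢ = 1.2491 bits.
ΔRT = b·(H₀ − H) = 125 × 0.7509 = 93.86 ms.

94 ms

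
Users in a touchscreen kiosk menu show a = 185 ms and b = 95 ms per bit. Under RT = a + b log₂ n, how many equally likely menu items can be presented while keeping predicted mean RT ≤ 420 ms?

Set 185 + 95·log₂ n ≤ 420 → log₂ n ≤ (420 − 185)/95 = 2.4737.
So n ≤ 2^2.4737 = 5.555; the largest integer n is 5.

5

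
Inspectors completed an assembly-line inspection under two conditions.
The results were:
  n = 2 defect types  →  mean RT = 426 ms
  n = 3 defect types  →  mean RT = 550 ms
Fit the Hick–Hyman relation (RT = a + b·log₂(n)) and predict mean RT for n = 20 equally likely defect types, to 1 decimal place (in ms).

With log₂ n on the abscissa the relation is linear; from the two conditions:
  b = (550 − 426) / (log₂ 3 − log₂ 2) = 124 / (1.5850 − 1) = 211.979 ms/bit
  a = 426 − 211.979 × 1 = 214.021 ms
Then RT(20) = 214.021 + 211.979 × log₂ 20 = 214.021 + 211.979 × 4.3219 ≈ 1130.180 ms.

1130.2 ms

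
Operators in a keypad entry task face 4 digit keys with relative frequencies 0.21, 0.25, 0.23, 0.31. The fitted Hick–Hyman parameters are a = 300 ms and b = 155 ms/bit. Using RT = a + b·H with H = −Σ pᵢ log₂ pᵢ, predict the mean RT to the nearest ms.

Entropy contributions −pᵢ log₂ pᵢ: 0.4728, 0.5000, 0.4877, 0.5238; sum H = 1.9843 bits.
RT = a + bH = 300 + 155·1.9843 = 607.56 ms.

608 ms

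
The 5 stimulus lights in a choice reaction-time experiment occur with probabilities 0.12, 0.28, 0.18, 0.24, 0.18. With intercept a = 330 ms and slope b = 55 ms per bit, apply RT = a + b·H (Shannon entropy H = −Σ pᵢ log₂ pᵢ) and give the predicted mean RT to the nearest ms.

455 ms

Entropy contributions −pᵢ log₂ pᵢ: 0.3671, 0.5142, 0.4453, 0.4941, 0.4453; sum H = 2.2660 bits.
RT = a + bH = 330 + 55·2.2660 = 454.63 ms.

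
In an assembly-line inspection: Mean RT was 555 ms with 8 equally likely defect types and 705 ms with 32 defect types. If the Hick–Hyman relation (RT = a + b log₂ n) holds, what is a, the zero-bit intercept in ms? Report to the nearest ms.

The slope on a log₂ axis is (705 − 555) / (5 − 3) = 75 ms/bit.
a = RT₁ − b·log₂ n₁ = 555 − 75 × 3 = 330.000 ms.

330 ms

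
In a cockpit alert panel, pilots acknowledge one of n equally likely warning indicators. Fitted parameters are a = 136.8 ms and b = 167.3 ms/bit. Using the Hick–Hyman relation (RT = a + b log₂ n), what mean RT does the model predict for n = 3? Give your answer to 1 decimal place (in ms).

log₂(3) = 1.5850 bits, so RT = 136.8 + 167.3 × 1.5850 ≈ 401.964 ms.

402.0 ms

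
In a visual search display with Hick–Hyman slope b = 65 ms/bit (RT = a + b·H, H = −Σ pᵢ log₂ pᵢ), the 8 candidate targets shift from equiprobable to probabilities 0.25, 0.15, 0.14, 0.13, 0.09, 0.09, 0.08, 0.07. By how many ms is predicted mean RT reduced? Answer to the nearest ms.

Equiprobable entropy H₀ = log₂ 8 = 3.0000 bits.
Skewed entropy H = −Σ pᵢ log₂ pᵢ = 2.8757 bits.
ΔRT = b·(H₀ − H) = 65 × 0.1243 = 8.08 ms.

8 ms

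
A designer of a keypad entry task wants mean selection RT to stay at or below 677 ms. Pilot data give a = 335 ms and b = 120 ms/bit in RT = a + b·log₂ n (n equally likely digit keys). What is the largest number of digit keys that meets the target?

Information budget: (677 − 335)/120 = 2.8500 bits, so n ≤ 2^2.8500 = 7.210 → at most 7.

7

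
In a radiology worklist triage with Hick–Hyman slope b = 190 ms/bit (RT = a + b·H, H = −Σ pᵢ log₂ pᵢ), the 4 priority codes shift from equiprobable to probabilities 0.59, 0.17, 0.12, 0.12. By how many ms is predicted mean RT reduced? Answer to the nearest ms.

The RT saving is b·ΔH. Equiprobable H₀ = log₂(4) = 2.0000 bits; with the given probabilities H = 1.6178 bits.
b·(H₀ − H) = 190 × (2.0000 − 1.6178) = 72.61 ms.

73 ms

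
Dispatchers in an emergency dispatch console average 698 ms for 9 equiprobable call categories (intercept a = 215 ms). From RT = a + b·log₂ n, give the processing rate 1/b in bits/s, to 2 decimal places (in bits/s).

Choice component = 698 − 215 = 483 ms over log₂(9) = 3.1699 bits.
b = 483 / 3.1699 = 152.370 ms/bit, so 1/b = 6.563 bits/s.

6.56 bits/s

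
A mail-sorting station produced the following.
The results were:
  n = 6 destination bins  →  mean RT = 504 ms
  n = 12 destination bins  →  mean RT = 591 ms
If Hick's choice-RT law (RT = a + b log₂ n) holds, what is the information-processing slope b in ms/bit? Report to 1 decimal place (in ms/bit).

Slope: b = (591 − 504) / (log₂ 12 − log₂ 6) = 87/1.0000 = 87.000 ms/bit.

87.0 ms/bit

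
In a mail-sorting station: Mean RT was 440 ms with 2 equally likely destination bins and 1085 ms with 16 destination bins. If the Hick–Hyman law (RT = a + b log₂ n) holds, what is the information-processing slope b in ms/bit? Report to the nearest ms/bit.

215 ms/bit

The slope on a log₂ axis is (1085 − 440) / (4 − 1) = 215 ms/bit.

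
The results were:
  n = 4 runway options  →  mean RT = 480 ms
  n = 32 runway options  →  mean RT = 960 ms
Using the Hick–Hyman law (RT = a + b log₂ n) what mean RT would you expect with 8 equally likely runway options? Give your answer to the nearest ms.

640 ms

With log₂ n on the abscissa the relation is linear; from the two conditions:
  b = (960 − 480) / (log₂ 32 − log₂ 4) = 480 / (5 − 2) = 160 ms/bit
  a = 480 − 160 × 2 = 160 ms
Then RT(8) = 160 + 160 × log₂ 8 = 160 + 160 × 3 ≈ 640.000 ms.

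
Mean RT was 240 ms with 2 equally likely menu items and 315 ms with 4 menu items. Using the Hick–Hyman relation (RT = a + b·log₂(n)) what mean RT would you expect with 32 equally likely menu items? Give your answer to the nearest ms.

RT is linear in log₂ n, so two points fix the line:
  b = (315 − 240) / (log₂ 4 − log₂ 2) = 75 / (2 − 1) = 75 ms/bit
  a = 240 − 75 × 1 = 165 ms
Then RT(32) = 165 + 75 × log₂ 32 = 165 + 75 × 5 ≈ 540.000 ms.

540 ms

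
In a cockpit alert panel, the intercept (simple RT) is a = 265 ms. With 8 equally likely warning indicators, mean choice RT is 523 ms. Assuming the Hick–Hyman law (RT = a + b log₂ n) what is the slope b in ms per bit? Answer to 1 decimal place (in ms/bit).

86.0 ms/bit

8 alternatives carry log₂ 8 = 3 bits; the choice cost is 523 − 265 = 258 ms, so b = 258/3 = 86.000 ms/bit.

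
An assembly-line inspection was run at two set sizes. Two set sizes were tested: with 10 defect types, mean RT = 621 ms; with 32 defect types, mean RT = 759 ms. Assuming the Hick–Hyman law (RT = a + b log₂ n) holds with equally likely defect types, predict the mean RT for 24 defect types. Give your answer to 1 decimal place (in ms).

724.9 ms

Fit slope and intercept:
  b = (759 − 621) / (log₂ 32 − log₂ 10) = 138 / (5 − 3.3219) = 82.237 ms/bit
  a = 621 − 82.237 × 3.3219 = 347.814 ms
Then RT(24) = 347.814 + 82.237 × log₂ 24 = 347.814 + 82.237 × 4.5850 ≈ 724.868 ms.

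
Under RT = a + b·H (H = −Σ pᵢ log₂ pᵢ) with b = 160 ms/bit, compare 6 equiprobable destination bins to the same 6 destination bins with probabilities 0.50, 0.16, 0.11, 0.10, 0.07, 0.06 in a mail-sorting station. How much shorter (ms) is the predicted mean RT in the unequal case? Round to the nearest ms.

75 ms

The RT saving is b·ΔH. Equiprobable H₀ = log₂(6) = 2.5850 bits; with the given probabilities H = 2.1176 bits.
b·(H₀ − H) = 160 × (2.5850 − 2.1176) = 74.78 ms.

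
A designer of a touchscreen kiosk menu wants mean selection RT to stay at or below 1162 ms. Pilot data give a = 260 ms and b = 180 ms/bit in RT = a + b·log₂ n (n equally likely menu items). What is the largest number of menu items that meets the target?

Set 260 + 180·log₂ n ≤ 1162 → log₂ n ≤ (1162 − 260)/180 = 5.0111.
So n ≤ 2^5.0111 = 32.247; the largest integer n is 32.

32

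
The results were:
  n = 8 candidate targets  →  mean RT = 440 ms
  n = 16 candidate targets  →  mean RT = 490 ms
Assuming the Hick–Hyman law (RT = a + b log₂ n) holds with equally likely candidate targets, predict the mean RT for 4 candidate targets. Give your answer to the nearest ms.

RT is linear in log₂ n, so two points fix the line:
  b = (490 − 440) / (log₂ 16 − log₂ 8) = 50 / (4 − 3) = 50 ms/bit
  a = 440 − 50 × 3 = 290 ms
Then RT(4) = 290 + 50 × log₂ 4 = 290 + 50 × 2 ≈ 390.000 ms.

390 ms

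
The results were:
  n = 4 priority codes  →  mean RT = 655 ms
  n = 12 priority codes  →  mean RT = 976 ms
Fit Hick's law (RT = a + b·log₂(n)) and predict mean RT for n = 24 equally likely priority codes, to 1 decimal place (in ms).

Solve the two-equation system in a and b:
  b = (976 − 655) / (log₂ 12 − log₂ 4) = 321 / (3.5850 − 2) = 202.528 ms/bit
  a = 655 − 202.528 × 2 = 249.943 ms
Then RT(24) = 249.943 + 202.528 × log₂ 24 = 249.943 + 202.528 × 4.5850 ≈ 1178.528 ms.

1178.5 ms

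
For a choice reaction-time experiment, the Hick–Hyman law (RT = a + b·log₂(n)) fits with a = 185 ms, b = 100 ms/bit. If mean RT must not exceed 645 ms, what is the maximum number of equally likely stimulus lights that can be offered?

100·log₂ n ≤ 645 − 185 = 460, giving log₂ n ≤ 4.6000 and n ≤ 24.251. The largest whole number is 24.

24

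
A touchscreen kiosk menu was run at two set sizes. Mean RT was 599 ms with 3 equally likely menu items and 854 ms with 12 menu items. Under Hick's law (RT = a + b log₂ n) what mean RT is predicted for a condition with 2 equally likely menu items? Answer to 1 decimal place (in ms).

524.4 ms

Fit slope and intercept:
  b = (854 − 599) / (log₂ 12 − log₂ 3) = 255 / (3.5850 − 1.5850) = 127.500 ms/bit
  a = 599 − 127.500 × 1.5850 = 396.917 ms
Then RT(2) = 396.917 + 127.500 × log₂ 2 = 396.917 + 127.500 × 1 ≈ 524.417 ms.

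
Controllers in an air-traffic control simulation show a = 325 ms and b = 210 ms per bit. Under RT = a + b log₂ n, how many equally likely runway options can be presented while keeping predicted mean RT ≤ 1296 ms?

24

Set 325 + 210·log₂ n ≤ 1296 → log₂ n ≤ (1296 − 325)/210 = 4.6238.
So n ≤ 2^4.6238 = 24.655; the largest integer n is 24.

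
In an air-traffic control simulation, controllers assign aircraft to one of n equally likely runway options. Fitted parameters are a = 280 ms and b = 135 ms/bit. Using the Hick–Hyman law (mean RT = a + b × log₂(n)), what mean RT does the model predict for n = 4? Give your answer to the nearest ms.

550 ms

log₂(4) = 2 bits, so RT = 280 + 135 × 2 ≈ 550.000 ms.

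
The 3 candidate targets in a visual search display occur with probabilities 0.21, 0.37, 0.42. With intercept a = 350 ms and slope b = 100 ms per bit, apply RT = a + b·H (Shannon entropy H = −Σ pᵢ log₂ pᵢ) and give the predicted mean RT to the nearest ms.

H = 0.21·log₂(1/0.21) + 0.37·log₂(1/0.37) + 0.42·log₂(1/0.42) = 1.5292 bits.
RT = 350 + 100 × 1.5292 = 502.92 ms.

503 ms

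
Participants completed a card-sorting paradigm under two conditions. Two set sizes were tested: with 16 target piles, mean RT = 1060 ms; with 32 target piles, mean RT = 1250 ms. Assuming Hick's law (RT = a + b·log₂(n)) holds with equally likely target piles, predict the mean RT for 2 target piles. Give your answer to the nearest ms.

490 ms

With log₂ n on the abscissa the relation is linear; from the two conditions:
  b = (1250 − 1060) / (log₂ 32 − log₂ 16) = 190 / (5 − 4) = 190 ms/bit
  a = 1060 − 190 × 4 = 300 ms
Then RT(2) = 300 + 190 × log₂ 2 = 300 + 190 × 1 ≈ 490.000 ms.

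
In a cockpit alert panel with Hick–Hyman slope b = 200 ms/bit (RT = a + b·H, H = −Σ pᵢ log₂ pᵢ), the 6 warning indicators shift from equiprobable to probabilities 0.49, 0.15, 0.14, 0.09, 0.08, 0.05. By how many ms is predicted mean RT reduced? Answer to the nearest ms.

The RT saving is b·ΔH. Equiprobable H₀ = log₂(6) = 2.5850 bits; with the given probabilities H = 2.1322 bits.
b·(H₀ − H) = 200 × (2.5850 − 2.1322) = 90.55 ms.

91 ms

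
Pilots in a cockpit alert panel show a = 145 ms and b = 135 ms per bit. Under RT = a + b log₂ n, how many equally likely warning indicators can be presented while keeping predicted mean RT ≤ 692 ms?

16

135·log₂ n ≤ 692 − 145 = 547, giving log₂ n ≤ 4.0519 and n ≤ 16.586. The largest whole number is 16.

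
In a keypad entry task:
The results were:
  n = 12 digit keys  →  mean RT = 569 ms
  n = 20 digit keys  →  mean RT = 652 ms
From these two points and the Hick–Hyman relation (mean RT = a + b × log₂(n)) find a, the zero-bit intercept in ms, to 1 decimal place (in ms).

Slope: b = (652 − 569) / (log₂ 20 − log₂ 12) = 83/0.7370 = 112.624 ms/bit.
Intercept: a = 569 − 112.624·log₂(12) = 165.247 ms.

165.2 ms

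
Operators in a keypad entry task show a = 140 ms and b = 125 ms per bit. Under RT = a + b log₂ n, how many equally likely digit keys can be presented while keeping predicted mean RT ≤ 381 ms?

Information budget: (381 − 140)/125 = 1.9280 bits, so n ≤ 2^1.9280 = 3.805 → at most 3.

3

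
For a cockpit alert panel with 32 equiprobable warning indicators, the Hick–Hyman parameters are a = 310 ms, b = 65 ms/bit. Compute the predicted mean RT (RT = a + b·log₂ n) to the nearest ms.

635 ms

log₂(32) = 5 bits, so RT = 310 + 65 × 5 ≈ 635.000 ms.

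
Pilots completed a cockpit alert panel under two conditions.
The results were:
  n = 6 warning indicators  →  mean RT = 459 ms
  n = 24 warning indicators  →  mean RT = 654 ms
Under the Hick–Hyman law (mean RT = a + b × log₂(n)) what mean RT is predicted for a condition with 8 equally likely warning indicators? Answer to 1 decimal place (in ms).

With log₂ n on the abscissa the relation is linear; from the two conditions:
  b = (654 − 459) / (log₂ 24 − log₂ 6) = 195 / (4.5850 − 2.5850) = 97.500 ms/bit
  a = 459 − 97.500 × 2.5850 = 206.966 ms
Then RT(8) = 206.966 + 97.500 × log₂ 8 = 206.966 + 97.500 × 3 ≈ 499.466 ms.

499.5 ms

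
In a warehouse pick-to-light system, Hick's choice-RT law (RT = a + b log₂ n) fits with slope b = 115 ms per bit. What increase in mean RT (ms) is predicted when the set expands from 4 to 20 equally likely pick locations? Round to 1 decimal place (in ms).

267.0 ms

ΔRT = (a + b log₂ n₂) − (a + b log₂ n₁) = b·(log₂ n₂ − log₂ n₁).
log₂(20) − log₂(4) = 4.3219 − 2 = 2.3219.
ΔRT = 115 × 2.3219 = 267.022 ms.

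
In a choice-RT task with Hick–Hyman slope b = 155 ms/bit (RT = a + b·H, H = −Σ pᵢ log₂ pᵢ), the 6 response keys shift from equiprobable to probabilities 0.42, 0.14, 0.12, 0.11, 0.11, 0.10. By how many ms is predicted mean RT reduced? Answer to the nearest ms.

The RT saving is b·ΔH. Equiprobable H₀ = log₂(6) = 2.5850 bits; with the given probabilities H = 2.3226 bits.
b·(H₀ − H) = 155 × (2.5850 − 2.3226) = 40.67 ms.

41 ms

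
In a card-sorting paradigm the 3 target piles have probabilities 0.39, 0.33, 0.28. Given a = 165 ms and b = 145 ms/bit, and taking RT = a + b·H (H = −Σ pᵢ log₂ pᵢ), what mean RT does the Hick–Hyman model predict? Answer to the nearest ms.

H = 0.39·log₂(1/0.39) + 0.33·log₂(1/0.33) + 0.28·log₂(1/0.28) = 1.5718 bits.
RT = 165 + 145 × 1.5718 = 392.92 ms.

393 ms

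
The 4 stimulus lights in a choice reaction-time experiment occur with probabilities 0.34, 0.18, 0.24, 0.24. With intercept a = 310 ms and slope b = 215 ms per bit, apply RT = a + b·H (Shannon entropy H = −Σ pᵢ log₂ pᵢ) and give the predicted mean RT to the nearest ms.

H = 0.34·log₂(1/0.34) + 0.18·log₂(1/0.18) + 0.24·log₂(1/0.24) + 0.24·log₂(1/0.24) = 1.9628 bits.
RT = 310 + 215 × 1.9628 = 731.99 ms.

732 ms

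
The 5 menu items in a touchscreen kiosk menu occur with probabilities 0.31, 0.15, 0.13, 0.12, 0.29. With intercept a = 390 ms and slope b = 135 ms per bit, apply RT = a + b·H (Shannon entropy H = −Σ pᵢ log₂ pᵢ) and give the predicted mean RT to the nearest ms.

687 ms

H = 0.31·log₂(1/0.31) + 0.15·log₂(1/0.15) + 0.13·log₂(1/0.13) + 0.12·log₂(1/0.12) + 0.29·log₂(1/0.29) = 2.2020 bits.
RT = 390 + 135 × 2.2020 = 687.26 ms.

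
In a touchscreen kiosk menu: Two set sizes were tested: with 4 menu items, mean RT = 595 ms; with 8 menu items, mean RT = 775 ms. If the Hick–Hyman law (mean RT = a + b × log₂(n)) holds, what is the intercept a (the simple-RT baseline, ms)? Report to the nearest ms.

The slope on a log₂ axis is (775 − 595) / (3 − 2) = 180 ms/bit.
Intercept: a = 595 − 180·log₂(4) = 235.000 ms.

235 ms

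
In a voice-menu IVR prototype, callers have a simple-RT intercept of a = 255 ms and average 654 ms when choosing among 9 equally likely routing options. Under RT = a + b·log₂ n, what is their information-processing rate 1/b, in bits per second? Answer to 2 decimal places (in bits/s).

7.94 bits/s

b = (654 − 255)/log₂ 9 = 399/3.1699 = 125.870 ms per bit = 0.12587 s/bit; the reciprocal is 7.945 bits/s.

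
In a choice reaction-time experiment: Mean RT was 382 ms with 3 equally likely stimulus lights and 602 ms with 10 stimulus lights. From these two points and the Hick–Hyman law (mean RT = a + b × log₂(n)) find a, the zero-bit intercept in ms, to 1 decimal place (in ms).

181.3 ms

The slope on a log₂ axis is (602 − 382) / (3.3219 − 1.5850) = 126.658 ms/bit.
a = RT₁ − b·log₂ n₁ = 382 − 126.658 × 1.5850 = 181.252 ms.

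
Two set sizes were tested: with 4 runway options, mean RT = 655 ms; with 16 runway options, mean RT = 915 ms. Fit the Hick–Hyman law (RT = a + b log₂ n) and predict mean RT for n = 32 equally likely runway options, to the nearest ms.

RT is linear in log₂ n, so two points fix the line:
  b = (915 − 655) / (log₂ 16 − log₂ 4) = 260 / (4 − 2) = 130 ms/bit
  a = 655 − 130 × 2 = 395 ms
Then RT(32) = 395 + 130 × log₂ 32 = 395 + 130 × 5 ≈ 1045.000 ms.

1045 ms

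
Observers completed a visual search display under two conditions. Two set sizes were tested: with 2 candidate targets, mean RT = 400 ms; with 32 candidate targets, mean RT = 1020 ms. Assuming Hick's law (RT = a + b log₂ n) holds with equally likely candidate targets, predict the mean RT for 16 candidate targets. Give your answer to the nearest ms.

With log₂ n on the abscissa the relation is linear; from the two conditions:
  b = (1020 − 400) / (log₂ 32 − log₂ 2) = 620 / (5 − 1) = 155 ms/bit
  a = 400 − 155 × 1 = 245 ms
Then RT(16) = 245 + 155 × log₂ 16 = 245 + 155 × 4 ≈ 865.000 ms.

865 ms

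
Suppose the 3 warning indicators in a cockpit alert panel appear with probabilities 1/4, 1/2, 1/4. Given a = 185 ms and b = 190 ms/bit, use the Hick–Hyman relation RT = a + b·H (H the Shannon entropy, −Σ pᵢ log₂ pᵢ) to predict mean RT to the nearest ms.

H = −Σ pᵢ log₂ pᵢ = 0.25·2 + 0.5·1 + 0.25·2 = 1.500 bits.
RT = 185 + 190 × 1.500 = 470.00 ms.

470 ms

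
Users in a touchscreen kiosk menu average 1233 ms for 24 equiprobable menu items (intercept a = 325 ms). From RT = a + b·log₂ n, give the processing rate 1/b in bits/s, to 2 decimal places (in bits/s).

b = (1233 − 325)/log₂ 24 = 908/4.5850 = 198.039 ms per bit = 0.19804 s/bit; the reciprocal is 5.050 bits/s.

5.05 bits/s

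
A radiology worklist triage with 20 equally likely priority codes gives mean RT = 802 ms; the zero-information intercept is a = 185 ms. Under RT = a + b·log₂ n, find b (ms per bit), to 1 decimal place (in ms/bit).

b = (802 − 185) / log₂(20) = 617 / 4.3219 = 142.760 ms/bit.

142.8 ms/bit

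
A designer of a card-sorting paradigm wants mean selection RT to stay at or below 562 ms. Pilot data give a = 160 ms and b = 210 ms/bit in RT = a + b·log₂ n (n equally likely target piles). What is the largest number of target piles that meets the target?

210·log₂ n ≤ 562 − 160 = 402, giving log₂ n ≤ 1.9143 and n ≤ 3.769. The largest whole number is 3.

3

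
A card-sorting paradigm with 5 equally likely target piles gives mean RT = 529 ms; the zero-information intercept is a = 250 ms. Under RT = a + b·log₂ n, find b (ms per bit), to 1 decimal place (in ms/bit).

log₂(5) = 2.3219 bits.
b = (RT − a)/log₂ n = (529 − 250) / 2.3219 = 120.159 ms/bit.

120.2 ms/bit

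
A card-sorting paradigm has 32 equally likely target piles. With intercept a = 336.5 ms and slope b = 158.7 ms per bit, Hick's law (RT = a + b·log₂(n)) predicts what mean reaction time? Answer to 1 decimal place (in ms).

1130.0 ms

log₂(32) = 5 bits, so RT = 336.5 + 158.7 × 5 ≈ 1130.000 ms.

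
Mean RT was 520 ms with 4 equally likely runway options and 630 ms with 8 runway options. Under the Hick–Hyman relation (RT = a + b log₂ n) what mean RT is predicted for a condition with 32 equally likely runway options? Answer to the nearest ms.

Solve the two-equation system in a and b:
  b = (630 − 520) / (log₂ 8 − log₂ 4) = 110 / (3 − 2) = 110 ms/bit
  a = 520 − 110 × 2 = 300 ms
Then RT(32) = 300 + 110 × log₂ 32 = 300 + 110 × 5 ≈ 850.000 ms.

850 ms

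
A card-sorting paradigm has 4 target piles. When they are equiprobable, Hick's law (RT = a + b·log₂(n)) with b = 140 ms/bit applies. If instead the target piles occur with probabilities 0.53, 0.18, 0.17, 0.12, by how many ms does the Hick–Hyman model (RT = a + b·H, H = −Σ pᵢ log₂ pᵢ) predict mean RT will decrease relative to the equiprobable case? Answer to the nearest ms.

37 ms

The RT saving is b·ΔH. Equiprobable H₀ = log₂(4) = 2.0000 bits; with the given probabilities H = 1.7324 bits.
b·(H₀ − H) = 140 × (2.0000 − 1.7324) = 37.46 ms.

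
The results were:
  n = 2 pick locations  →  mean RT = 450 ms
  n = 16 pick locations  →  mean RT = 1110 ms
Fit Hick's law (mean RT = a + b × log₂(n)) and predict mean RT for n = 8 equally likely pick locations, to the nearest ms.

890 ms

With log₂ n on the abscissa the relation is linear; from the two conditions:
  b = (1110 − 450) / (log₂ 16 − log₂ 2) = 660 / (4 − 1) = 220 ms/bit
  a = 450 − 220 × 1 = 230 ms
Then RT(8) = 230 + 220 × log₂ 8 = 230 + 220 × 3 ≈ 890.000 ms.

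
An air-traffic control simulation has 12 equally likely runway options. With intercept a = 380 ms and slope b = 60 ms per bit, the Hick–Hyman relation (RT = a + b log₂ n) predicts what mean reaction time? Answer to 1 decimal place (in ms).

log₂(12) = 3.5850 bits, so RT = 380 + 60 × 3.5850 ≈ 595.098 ms.

595.1 ms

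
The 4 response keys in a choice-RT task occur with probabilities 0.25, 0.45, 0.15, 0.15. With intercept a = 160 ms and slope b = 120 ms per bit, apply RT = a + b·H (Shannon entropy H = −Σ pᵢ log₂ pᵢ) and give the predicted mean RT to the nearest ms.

H = 0.25·log₂(1/0.25) + 0.45·log₂(1/0.45) + 0.15·log₂(1/0.15) + 0.15·log₂(1/0.15) = 1.8395 bits.
RT = 160 + 120 × 1.8395 = 380.74 ms.

381 ms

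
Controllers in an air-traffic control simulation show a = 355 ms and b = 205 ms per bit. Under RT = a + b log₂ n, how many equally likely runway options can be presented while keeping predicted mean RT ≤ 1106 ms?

Information budget: (1106 − 355)/205 = 3.6634 bits, so n ≤ 2^3.6634 = 12.671 → at most 12.

12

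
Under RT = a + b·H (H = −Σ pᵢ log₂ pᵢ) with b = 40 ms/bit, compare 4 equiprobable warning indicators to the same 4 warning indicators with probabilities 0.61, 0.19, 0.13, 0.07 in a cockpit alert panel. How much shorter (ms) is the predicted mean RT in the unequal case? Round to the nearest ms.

The RT saving is b·ΔH. Equiprobable H₀ = log₂(4) = 2.0000 bits; with the given probabilities H = 1.5414 bits.
b·(H₀ − H) = 40 × (2.0000 − 1.5414) = 18.34 ms.

18 ms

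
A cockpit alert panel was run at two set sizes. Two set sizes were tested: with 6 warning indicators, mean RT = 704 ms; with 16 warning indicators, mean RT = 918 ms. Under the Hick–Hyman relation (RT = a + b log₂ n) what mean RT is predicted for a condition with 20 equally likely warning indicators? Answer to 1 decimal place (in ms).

966.7 ms

With log₂ n on the abscissa the relation is linear; from the two conditions:
  b = (918 − 704) / (log₂ 16 − log₂ 6) = 214 / (4 − 2.5850) = 151.233 ms/bit
  a = 704 − 151.233 × 2.5850 = 313.069 ms
Then RT(20) = 313.069 + 151.233 × log₂ 20 = 313.069 + 151.233 × 4.3219 ≈ 966.686 ms.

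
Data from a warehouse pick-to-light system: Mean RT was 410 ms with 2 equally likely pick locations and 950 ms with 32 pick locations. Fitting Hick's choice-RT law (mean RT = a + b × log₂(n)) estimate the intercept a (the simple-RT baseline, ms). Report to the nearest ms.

275 ms

b = (RT₂ − RT₁)/(log₂ n₂ − log₂ n₁) = (950 − 410)/(5 − 1) = 135 ms/bit.
a = RT₁ − b·log₂ n₁ = 410 − 135 × 1 = 275.000 ms.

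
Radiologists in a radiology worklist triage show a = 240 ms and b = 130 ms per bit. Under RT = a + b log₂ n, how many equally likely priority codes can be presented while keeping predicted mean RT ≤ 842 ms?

24

130·log₂ n ≤ 842 − 240 = 602, giving log₂ n ≤ 4.6308 and n ≤ 24.774. The largest whole number is 24.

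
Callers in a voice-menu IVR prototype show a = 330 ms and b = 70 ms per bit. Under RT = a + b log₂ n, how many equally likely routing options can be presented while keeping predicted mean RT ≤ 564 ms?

10

Information budget: (564 − 330)/70 = 3.3429 bits, so n ≤ 2^3.3429 = 10.146 → at most 10.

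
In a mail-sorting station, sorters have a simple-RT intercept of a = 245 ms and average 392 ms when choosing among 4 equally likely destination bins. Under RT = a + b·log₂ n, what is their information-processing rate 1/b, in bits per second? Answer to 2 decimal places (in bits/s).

b = (392 − 245)/log₂ 4 = 147/2 = 73.500 ms per bit = 0.07350 s/bit; the reciprocal is 13.605 bits/s.

13.61 bits/s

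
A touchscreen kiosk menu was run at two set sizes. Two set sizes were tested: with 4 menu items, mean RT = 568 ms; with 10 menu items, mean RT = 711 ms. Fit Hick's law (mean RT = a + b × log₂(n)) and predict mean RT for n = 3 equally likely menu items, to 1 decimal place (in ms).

Fit slope and intercept:
  b = (711 − 568) / (log₂ 10 − log₂ 4) = 143 / (3.3219 − 2) = 108.175 ms/bit
  a = 568 − 108.175 × 2 = 351.649 ms
Then RT(3) = 351.649 + 108.175 × log₂ 3 = 351.649 + 108.175 × 1.5850 ≈ 523.103 ms.

523.1 ms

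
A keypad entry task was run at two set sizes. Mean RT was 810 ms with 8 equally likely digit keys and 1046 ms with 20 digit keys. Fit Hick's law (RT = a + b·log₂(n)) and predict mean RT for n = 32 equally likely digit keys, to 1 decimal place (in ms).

With log₂ n on the abscissa the relation is linear; from the two conditions:
  b = (1046 − 810) / (log₂ 20 − log₂ 8) = 236 / (4.3219 − 3) = 178.527 ms/bit
  a = 810 − 178.527 × 3 = 274.419 ms
Then RT(32) = 274.419 + 178.527 × log₂ 32 = 274.419 + 178.527 × 5 ≈ 1167.054 ms.

1167.1 ms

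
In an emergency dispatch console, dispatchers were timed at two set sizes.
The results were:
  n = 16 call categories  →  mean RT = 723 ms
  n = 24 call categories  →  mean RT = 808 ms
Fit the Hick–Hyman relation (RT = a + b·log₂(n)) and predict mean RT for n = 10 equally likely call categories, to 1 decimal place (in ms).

RT is linear in log₂ n, so two points fix the line:
  b = (808 − 723) / (log₂ 24 − log₂ 16) = 85 / (4.5850 − 4) = 145.308 ms/bit
  a = 723 − 145.308 × 4 = 141.766 ms
Then RT(10) = 141.766 + 145.308 × log₂ 10 = 141.766 + 145.308 × 3.3219 ≈ 624.470 ms.

624.5 ms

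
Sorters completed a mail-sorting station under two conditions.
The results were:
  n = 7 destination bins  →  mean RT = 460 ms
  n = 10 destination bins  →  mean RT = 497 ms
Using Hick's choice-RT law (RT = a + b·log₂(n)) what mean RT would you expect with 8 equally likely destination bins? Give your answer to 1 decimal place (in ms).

473.9 ms

Fit slope and intercept:
  b = (497 − 460) / (log₂ 10 − log₂ 7) = 37 / (3.3219 − 2.8074) = 71.904 ms/bit
  a = 460 − 71.904 × 2.8074 = 258.139 ms
Then RT(8) = 258.139 + 71.904 × log₂ 8 = 258.139 + 71.904 × 3 ≈ 473.852 ms.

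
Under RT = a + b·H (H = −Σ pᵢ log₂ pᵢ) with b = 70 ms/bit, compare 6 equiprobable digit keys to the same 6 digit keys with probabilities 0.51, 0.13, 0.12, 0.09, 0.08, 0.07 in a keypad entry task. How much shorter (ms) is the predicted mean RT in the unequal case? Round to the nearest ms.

33 ms

The RT saving is b·ΔH. Equiprobable H₀ = log₂(6) = 2.5850 bits; with the given probabilities H = 2.1179 bits.
b·(H₀ − H) = 70 × (2.5850 − 2.1179) = 32.70 ms.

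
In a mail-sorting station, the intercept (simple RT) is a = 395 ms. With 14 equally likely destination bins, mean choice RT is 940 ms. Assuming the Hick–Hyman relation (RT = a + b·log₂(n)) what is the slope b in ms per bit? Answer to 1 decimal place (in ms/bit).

log₂(14) = 3.8074 bits.
b = (RT − a)/log₂ n = (940 − 395) / 3.8074 = 143.144 ms/bit.

143.1 ms/bit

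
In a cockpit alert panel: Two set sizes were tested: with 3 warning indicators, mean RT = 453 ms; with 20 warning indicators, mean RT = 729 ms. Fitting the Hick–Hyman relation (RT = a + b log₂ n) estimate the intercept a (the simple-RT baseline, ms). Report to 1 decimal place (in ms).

293.2 ms

The slope on a log₂ axis is (729 − 453) / (4.3219 − 1.5850) = 100.842 ms/bit.
a = RT₁ − b·log₂ n₁ = 453 − 100.842 × 1.5850 = 293.170 ms.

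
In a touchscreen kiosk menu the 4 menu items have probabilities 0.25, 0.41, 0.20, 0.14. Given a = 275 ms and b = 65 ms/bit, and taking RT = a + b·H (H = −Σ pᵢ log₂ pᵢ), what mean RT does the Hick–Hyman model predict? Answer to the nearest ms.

H = 0.25·log₂(1/0.25) + 0.41·log₂(1/0.41) + 0.20·log₂(1/0.20) + 0.14·log₂(1/0.14) = 1.8889 bits.
RT = 275 + 65 × 1.8889 = 397.78 ms.

398 ms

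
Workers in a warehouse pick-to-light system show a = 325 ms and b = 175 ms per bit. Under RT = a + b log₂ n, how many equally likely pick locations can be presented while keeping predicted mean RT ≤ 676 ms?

4

Set 325 + 175·log₂ n ≤ 676 → log₂ n ≤ (676 − 325)/175 = 2.0057.
So n ≤ 2^2.0057 = 4.016; the largest integer n is 4.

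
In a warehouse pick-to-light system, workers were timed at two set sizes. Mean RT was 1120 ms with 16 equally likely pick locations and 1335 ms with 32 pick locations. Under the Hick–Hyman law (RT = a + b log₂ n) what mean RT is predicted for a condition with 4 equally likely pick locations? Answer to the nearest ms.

690 ms

With log₂ n on the abscissa the relation is linear; from the two conditions:
  b = (1335 − 1120) / (log₂ 32 − log₂ 16) = 215 / (5 − 4) = 215 ms/bit
  a = 1120 − 215 × 4 = 260 ms
Then RT(4) = 260 + 215 × log₂ 4 = 260 + 215 × 2 ≈ 690.000 ms.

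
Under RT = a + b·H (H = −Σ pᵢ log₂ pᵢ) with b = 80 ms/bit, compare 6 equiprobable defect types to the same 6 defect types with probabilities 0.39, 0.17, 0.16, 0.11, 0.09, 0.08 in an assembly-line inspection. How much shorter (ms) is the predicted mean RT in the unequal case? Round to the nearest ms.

19 ms

Equiprobable entropy H₀ = log₂ 6 = 2.5850 bits.
Skewed entropy H = −Σ pᵢ log₂ pᵢ = 2.3418 bits.
ΔRT = b·(H₀ − H) = 80 × 0.2431 = 19.45 ms.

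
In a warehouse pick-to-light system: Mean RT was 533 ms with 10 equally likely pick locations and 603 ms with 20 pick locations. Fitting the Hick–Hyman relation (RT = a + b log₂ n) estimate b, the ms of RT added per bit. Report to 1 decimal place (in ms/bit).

70.0 ms/bit

b = (RT₂ − RT₁)/(log₂ n₂ − log₂ n₁) = (603 − 533)/(4.3219 − 3.3219) = 70.000 ms/bit.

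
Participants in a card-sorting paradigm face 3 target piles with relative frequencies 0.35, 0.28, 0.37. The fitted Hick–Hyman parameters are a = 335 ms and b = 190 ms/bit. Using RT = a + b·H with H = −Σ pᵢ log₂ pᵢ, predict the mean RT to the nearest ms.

H = 0.35·log₂(1/0.35) + 0.28·log₂(1/0.28) + 0.37·log₂(1/0.37) = 1.5751 bits.
RT = 335 + 190 × 1.5751 = 634.26 ms.

634 ms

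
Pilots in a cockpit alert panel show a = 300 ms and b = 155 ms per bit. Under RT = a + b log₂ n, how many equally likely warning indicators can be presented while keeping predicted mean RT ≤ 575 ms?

Set 300 + 155·log₂ n ≤ 575 → log₂ n ≤ (575 − 300)/155 = 1.7742.
So n ≤ 2^1.7742 = 3.420; the largest integer n is 3.

3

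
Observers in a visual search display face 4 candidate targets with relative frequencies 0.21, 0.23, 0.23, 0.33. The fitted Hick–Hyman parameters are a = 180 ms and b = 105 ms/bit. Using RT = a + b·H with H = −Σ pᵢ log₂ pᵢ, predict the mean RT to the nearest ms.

387 ms

H = 0.21·log₂(1/0.21) + 0.23·log₂(1/0.23) + 0.23·log₂(1/0.23) + 0.33·log₂(1/0.33) = 1.9760 bits.
RT = 180 + 105 × 1.9760 = 387.48 ms.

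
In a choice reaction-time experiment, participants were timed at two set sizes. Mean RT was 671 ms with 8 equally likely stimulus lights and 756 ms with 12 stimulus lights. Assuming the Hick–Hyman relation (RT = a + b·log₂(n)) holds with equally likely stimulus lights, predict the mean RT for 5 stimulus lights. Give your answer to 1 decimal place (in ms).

572.5 ms

Fit slope and intercept:
  b = (756 − 671) / (log₂ 12 − log₂ 8) = 85 / (3.5850 − 3) = 145.308 ms/bit
  a = 671 − 145.308 × 3 = 235.075 ms
Then RT(5) = 235.075 + 145.308 × log₂ 5 = 235.075 + 145.308 × 2.3219 ≈ 572.470 ms.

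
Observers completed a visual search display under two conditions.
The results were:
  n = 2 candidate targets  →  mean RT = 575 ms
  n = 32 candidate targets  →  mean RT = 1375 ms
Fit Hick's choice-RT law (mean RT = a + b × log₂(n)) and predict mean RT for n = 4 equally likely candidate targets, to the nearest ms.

Solve the two-equation system in a and b:
  b = (1375 − 575) / (log₂ 32 − log₂ 2) = 800 / (5 − 1) = 200 ms/bit
  a = 575 − 200 × 1 = 375 ms
Then RT(4) = 375 + 200 × log₂ 4 = 375 + 200 × 2 ≈ 775.000 ms.

775 ms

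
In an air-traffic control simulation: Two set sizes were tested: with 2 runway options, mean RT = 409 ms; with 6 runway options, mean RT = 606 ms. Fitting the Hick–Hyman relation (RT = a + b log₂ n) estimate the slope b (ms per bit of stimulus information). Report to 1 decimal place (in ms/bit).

124.3 ms/bit

b = (RT₂ − RT₁)/(log₂ n₂ − log₂ n₁) = (606 − 409)/(2.5850 − 1) = 124.293 ms/bit.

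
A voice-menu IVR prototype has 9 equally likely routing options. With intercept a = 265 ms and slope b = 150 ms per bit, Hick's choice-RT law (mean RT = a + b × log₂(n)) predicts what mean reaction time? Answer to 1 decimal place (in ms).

log₂(9) = 3.1699 bits, so RT = 265 + 150 × 3.1699 ≈ 740.489 ms.

740.5 ms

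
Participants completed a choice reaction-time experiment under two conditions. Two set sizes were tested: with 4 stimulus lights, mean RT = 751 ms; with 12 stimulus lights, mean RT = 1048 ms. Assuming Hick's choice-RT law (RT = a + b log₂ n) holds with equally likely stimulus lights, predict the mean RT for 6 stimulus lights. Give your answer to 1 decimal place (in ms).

860.6 ms

RT is linear in log₂ n, so two points fix the line:
  b = (1048 − 751) / (log₂ 12 − log₂ 4) = 297 / (3.5850 − 2) = 187.386 ms/bit
  a = 751 − 187.386 × 2 = 376.228 ms
Then RT(6) = 376.228 + 187.386 × log₂ 6 = 376.228 + 187.386 × 2.5850 ≈ 860.614 ms.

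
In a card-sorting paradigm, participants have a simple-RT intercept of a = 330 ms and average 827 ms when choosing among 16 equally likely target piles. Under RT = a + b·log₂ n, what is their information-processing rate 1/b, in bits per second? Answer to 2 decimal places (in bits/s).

8.05 bits/s

b = (827 − 330)/log₂ 16 = 497/4 = 124.250 ms per bit = 0.12425 s/bit; the reciprocal is 8.048 bits/s.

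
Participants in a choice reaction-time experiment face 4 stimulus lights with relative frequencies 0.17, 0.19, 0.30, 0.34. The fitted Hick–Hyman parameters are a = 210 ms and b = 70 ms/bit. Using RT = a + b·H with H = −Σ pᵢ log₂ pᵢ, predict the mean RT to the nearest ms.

346 ms

H = 0.17·log₂(1/0.17) + 0.19·log₂(1/0.19) + 0.30·log₂(1/0.30) + 0.34·log₂(1/0.34) = 1.9401 bits.
RT = 210 + 70 × 1.9401 = 345.81 ms.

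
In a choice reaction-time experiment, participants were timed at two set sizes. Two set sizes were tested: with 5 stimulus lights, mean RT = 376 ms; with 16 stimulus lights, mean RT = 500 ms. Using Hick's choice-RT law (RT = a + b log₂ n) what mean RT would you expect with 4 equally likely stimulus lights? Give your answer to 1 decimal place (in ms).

Solve the two-equation system in a and b:
  b = (500 − 376) / (log₂ 16 − log₂ 5) = 124 / (4 − 2.3219) = 73.894 ms/bit
  a = 376 − 73.894 × 2.3219 = 204.423 ms
Then RT(4) = 204.423 + 73.894 × log₂ 4 = 204.423 + 73.894 × 2 ≈ 352.211 ms.

352.2 ms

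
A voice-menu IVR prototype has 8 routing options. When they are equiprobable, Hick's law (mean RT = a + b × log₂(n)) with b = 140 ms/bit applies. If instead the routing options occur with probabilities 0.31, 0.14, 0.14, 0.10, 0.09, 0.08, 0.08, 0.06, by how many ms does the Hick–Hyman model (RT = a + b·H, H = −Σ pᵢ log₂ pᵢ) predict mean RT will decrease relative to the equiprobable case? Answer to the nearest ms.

29 ms

Equiprobable entropy H₀ = log₂ 8 = 3.0000 bits.
Skewed entropy H = −Σ pᵢ log₂ pᵢ = 2.7894 bits.
ΔRT = b·(H₀ − H) = 140 × 0.2106 = 29.48 ms.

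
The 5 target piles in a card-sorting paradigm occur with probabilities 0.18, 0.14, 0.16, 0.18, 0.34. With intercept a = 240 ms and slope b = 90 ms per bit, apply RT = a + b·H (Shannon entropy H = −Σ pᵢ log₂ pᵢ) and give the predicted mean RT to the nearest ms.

H = 0.18·log₂(1/0.18) + 0.14·log₂(1/0.14) + 0.16·log₂(1/0.16) + 0.18·log₂(1/0.18) + 0.34·log₂(1/0.34) = 2.2399 bits.
RT = 240 + 90 × 2.2399 = 441.59 ms.

442 ms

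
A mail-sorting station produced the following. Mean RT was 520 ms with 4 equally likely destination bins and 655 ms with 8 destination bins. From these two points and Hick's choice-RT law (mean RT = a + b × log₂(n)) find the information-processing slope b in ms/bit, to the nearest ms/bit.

135 ms/bit

The slope on a log₂ axis is (655 − 520) / (3 − 2) = 135 ms/bit.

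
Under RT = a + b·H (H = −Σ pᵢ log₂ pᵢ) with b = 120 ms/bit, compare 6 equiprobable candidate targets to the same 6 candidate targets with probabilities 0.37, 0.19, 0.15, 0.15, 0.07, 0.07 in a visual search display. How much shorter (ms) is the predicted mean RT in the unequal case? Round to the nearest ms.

29 ms

Equiprobable entropy H₀ = log₂ 6 = 2.5850 bits.
Skewed entropy H = −Σ pᵢ log₂ pᵢ = 2.3442 bits.
ΔRT = b·(H₀ − H) = 120 × 0.2408 = 28.90 ms.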